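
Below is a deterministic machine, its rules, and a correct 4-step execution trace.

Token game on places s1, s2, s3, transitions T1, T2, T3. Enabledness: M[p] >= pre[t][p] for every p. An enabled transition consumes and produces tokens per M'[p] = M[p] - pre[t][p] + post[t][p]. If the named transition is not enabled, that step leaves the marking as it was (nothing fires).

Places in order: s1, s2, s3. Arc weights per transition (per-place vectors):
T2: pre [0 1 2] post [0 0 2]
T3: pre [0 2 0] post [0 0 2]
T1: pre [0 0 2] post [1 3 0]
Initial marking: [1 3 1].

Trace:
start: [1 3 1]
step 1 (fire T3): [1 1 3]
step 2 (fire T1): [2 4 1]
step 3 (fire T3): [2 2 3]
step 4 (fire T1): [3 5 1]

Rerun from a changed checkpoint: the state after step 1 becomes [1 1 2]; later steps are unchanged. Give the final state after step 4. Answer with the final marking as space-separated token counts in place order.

3 5 0

state after step 1 := [1 1 2]
step 2 (fire T1): [2 4 0]
step 3 (fire T3): [2 2 2]
step 4 (fire T1): [3 5 0]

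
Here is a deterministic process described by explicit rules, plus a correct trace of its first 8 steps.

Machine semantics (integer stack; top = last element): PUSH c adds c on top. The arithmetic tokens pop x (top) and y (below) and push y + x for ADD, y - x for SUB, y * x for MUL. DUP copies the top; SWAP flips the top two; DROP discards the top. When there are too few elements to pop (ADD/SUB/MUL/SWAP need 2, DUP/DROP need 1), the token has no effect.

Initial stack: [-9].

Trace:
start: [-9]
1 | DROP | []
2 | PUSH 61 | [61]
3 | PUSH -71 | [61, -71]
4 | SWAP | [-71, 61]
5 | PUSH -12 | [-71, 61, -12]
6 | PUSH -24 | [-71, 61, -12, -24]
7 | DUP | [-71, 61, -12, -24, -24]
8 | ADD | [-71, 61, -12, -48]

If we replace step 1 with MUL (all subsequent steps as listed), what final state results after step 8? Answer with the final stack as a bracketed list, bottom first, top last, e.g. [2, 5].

[-9, -71, 61, -12, -48]

(re-executing from step 1 with the substitution; state before step 1: [-9])
1 | MUL | [-9]
2 | PUSH 61 | [-9, 61]
3 | PUSH -71 | [-9, 61, -71]
4 | SWAP | [-9, -71, 61]
5 | PUSH -12 | [-9, -71, 61, -12]
6 | PUSH -24 | [-9, -71, 61, -12, -24]
7 | DUP | [-9, -71, 61, -12, -24, -24]
8 | ADD | [-9, -71, 61, -12, -48]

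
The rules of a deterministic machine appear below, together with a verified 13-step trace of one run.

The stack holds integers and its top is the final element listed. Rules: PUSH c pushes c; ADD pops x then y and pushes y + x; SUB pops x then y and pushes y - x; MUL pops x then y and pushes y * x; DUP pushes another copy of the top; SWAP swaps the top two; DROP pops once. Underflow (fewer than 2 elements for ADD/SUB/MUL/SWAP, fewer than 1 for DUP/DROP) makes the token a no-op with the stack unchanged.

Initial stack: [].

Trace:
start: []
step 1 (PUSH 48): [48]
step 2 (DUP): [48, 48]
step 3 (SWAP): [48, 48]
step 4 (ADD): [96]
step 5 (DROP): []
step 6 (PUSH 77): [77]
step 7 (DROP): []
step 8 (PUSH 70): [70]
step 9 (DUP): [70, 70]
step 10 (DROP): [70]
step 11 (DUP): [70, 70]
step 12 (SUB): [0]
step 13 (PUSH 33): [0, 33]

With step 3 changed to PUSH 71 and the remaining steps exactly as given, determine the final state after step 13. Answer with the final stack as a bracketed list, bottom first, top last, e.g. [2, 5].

[48, 0, 33]

(re-executing from step 3 with the substitution; state before step 3: [48, 48])
step 3 (PUSH 71): [48, 48, 71]
step 4 (ADD): [48, 119]
step 5 (DROP): [48]
step 6 (PUSH 77): [48, 77]
step 7 (DROP): [48]
step 8 (PUSH 70): [48, 70]
step 9 (DUP): [48, 70, 70]
step 10 (DROP): [48, 70]
step 11 (DUP): [48, 70, 70]
step 12 (SUB): [48, 0]
step 13 (PUSH 33): [48, 0, 33]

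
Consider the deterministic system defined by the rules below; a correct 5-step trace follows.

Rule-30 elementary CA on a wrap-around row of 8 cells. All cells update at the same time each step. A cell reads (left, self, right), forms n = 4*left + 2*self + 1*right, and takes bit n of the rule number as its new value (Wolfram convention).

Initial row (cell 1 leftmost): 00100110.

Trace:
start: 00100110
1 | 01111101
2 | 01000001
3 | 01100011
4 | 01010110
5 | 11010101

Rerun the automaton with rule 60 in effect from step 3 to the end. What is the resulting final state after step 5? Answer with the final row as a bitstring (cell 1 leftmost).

(re-executing steps 3..5 under rule 60; state before step 3: 01000001)
3 | 11100001
4 | 00010001
5 | 10011001

10011001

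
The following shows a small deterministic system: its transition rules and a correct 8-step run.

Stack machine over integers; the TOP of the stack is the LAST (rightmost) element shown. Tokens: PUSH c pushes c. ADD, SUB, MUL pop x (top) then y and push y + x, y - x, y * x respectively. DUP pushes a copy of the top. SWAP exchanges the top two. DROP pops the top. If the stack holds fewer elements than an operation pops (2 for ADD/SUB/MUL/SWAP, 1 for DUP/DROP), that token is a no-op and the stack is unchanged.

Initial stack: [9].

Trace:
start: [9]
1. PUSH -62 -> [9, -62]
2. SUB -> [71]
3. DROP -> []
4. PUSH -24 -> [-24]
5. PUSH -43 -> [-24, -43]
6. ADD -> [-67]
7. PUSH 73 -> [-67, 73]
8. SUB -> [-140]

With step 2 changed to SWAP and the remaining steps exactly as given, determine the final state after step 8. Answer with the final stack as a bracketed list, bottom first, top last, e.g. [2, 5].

(re-executing from step 2 with the substitution; state before step 2: [9, -62])
2. SWAP -> [-62, 9]
3. DROP -> [-62]
4. PUSH -24 -> [-62, -24]
5. PUSH -43 -> [-62, -24, -43]
6. ADD -> [-62, -67]
7. PUSH 73 -> [-62, -67, 73]
8. SUB -> [-62, -140]

[-62, -140]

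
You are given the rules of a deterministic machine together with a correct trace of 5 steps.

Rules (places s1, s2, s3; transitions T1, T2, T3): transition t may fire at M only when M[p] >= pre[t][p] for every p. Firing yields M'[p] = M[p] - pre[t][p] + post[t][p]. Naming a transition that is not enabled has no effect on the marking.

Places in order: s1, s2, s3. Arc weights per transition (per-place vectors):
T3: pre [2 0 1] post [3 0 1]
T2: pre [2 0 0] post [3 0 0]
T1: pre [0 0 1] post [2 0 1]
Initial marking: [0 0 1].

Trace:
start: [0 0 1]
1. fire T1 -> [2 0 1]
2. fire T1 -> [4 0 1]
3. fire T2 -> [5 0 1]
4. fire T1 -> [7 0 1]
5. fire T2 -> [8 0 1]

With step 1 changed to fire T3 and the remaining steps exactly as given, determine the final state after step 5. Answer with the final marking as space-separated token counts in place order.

6 0 1

(re-executing from step 1 with the substitution; state before step 1: [0 0 1])
1. fire T3 -> [0 0 1]
2. fire T1 -> [2 0 1]
3. fire T2 -> [3 0 1]
4. fire T1 -> [5 0 1]
5. fire T2 -> [6 0 1]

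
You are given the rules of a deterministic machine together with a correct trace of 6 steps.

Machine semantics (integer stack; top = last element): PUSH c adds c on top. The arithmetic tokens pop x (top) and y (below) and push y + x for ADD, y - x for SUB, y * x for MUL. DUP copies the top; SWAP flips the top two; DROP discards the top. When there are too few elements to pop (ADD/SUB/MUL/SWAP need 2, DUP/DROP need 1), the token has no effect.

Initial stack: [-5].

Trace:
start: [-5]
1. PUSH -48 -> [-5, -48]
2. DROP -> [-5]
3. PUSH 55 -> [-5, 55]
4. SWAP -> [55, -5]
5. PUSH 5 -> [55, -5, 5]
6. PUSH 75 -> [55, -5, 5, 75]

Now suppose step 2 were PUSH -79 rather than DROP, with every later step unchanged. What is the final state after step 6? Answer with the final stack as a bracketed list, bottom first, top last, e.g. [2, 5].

[-5, -48, 55, -79, 5, 75]

(re-executing from step 2 with the substitution; state before step 2: [-5, -48])
2. PUSH -79 -> [-5, -48, -79]
3. PUSH 55 -> [-5, -48, -79, 55]
4. SWAP -> [-5, -48, 55, -79]
5. PUSH 5 -> [-5, -48, 55, -79, 5]
6. PUSH 75 -> [-5, -48, 55, -79, 5, 75]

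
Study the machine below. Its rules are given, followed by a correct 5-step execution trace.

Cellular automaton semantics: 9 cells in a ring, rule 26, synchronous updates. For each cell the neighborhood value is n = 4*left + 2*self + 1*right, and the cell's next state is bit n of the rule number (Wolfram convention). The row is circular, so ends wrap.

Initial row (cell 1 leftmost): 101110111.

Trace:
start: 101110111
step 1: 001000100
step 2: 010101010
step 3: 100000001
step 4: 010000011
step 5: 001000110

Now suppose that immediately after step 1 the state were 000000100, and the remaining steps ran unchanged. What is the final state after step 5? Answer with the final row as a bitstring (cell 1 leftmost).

state after step 1 := 000000100
step 2: 000001010
step 3: 000010001
step 4: 100101010
step 5: 011000000

011000000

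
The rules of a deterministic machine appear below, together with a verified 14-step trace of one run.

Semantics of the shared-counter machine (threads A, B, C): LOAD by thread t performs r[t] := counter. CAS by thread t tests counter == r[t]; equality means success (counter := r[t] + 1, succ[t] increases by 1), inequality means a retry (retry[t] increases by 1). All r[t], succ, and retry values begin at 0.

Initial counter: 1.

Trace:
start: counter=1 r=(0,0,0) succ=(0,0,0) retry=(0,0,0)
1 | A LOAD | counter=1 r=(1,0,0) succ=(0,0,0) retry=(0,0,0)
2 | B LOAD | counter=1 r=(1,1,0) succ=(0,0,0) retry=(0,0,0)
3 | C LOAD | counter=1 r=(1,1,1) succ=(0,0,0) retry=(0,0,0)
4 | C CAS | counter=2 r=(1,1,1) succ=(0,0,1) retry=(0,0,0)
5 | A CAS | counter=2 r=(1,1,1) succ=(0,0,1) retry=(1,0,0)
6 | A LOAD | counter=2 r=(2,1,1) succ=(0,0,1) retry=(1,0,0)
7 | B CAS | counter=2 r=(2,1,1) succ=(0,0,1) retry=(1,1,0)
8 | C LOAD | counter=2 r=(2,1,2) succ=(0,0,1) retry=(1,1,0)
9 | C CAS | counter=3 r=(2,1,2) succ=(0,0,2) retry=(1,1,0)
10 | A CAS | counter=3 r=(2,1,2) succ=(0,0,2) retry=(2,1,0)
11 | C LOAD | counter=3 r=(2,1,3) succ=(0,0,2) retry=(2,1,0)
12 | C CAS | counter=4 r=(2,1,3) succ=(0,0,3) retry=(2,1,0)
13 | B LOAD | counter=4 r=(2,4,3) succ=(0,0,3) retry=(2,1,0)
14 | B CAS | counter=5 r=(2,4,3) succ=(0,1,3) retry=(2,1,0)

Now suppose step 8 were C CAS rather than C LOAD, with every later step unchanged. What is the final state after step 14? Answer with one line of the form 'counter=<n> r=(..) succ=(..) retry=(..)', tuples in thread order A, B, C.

counter=5 r=(2,4,3) succ=(1,1,2) retry=(1,1,2)

(re-executing from step 8 with the substitution; state before step 8: counter=2 r=(2,1,1) succ=(0,0,1) retry=(1,1,0))
8 | C CAS | counter=2 r=(2,1,1) succ=(0,0,1) retry=(1,1,1)
9 | C CAS | counter=2 r=(2,1,1) succ=(0,0,1) retry=(1,1,2)
10 | A CAS | counter=3 r=(2,1,1) succ=(1,0,1) retry=(1,1,2)
11 | C LOAD | counter=3 r=(2,1,3) succ=(1,0,1) retry=(1,1,2)
12 | C CAS | counter=4 r=(2,1,3) succ=(1,0,2) retry=(1,1,2)
13 | B LOAD | counter=4 r=(2,4,3) succ=(1,0,2) retry=(1,1,2)
14 | B CAS | counter=5 r=(2,4,3) succ=(1,1,2) retry=(1,1,2)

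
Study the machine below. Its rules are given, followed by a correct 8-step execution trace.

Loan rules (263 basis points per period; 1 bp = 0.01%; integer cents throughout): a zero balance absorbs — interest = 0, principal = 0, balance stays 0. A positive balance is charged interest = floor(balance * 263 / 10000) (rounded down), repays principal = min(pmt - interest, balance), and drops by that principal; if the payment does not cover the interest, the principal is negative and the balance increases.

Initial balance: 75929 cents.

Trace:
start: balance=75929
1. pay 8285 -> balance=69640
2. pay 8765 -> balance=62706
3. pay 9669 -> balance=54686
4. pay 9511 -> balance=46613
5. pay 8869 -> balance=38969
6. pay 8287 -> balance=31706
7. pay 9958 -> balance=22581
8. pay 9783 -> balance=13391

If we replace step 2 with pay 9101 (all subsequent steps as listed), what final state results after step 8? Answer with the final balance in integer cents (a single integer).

13000

(re-executing from step 2 with the substitution; state before step 2: balance=69640)
2. pay 9101 -> balance=62370
3. pay 9669 -> balance=54341
4. pay 9511 -> balance=46259
5. pay 8869 -> balance=38606
6. pay 8287 -> balance=31334
7. pay 9958 -> balance=22200
8. pay 9783 -> balance=13000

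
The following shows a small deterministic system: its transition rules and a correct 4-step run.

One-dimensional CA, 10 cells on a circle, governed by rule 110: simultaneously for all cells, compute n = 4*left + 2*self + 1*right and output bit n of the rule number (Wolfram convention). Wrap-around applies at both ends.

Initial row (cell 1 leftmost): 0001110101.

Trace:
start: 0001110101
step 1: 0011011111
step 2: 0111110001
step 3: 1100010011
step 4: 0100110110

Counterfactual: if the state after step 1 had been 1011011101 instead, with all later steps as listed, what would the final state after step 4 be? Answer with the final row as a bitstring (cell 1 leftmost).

state after step 1 := 1011011101
step 2: 1111110111
step 3: 0000011100
step 4: 0000110100

0000110100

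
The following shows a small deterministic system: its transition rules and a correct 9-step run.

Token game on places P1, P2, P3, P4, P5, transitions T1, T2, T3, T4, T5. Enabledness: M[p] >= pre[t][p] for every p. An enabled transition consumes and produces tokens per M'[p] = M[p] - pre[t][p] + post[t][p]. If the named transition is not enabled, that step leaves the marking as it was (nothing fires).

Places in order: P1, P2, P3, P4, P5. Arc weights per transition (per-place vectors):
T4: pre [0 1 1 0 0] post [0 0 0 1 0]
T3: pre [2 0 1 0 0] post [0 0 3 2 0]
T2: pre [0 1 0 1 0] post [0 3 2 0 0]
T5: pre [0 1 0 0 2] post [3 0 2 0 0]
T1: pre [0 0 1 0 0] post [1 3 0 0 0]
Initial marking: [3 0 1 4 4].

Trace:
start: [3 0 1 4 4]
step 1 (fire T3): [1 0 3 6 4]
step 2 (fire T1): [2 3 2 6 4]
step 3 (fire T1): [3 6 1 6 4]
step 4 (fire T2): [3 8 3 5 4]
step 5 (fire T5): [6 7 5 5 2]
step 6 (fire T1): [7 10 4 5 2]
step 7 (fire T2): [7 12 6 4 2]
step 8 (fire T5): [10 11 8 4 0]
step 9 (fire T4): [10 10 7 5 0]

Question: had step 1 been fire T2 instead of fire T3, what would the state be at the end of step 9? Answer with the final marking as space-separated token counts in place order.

(re-executing from step 1 with the substitution; state before step 1: [3 0 1 4 4])
step 1 (fire T2): [3 0 1 4 4]
step 2 (fire T1): [4 3 0 4 4]
step 3 (fire T1): [4 3 0 4 4]
step 4 (fire T2): [4 5 2 3 4]
step 5 (fire T5): [7 4 4 3 2]
step 6 (fire T1): [8 7 3 3 2]
step 7 (fire T2): [8 9 5 2 2]
step 8 (fire T5): [11 8 7 2 0]
step 9 (fire T4): [11 7 6 3 0]

11 7 6 3 0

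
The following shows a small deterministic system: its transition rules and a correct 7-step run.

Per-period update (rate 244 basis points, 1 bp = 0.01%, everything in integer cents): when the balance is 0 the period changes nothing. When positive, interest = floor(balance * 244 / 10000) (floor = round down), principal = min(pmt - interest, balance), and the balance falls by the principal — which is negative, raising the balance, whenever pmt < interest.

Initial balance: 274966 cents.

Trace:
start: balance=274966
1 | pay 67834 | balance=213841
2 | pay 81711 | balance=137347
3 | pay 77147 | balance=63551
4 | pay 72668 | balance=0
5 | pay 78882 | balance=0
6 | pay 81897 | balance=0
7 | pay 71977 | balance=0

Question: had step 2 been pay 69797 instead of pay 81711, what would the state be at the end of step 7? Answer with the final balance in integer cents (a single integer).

(re-executing from step 2 with the substitution; state before step 2: balance=213841)
2 | pay 69797 | balance=149261
3 | pay 77147 | balance=75755
4 | pay 72668 | balance=4935
5 | pay 78882 | balance=0
6 | pay 81897 | balance=0
7 | pay 71977 | balance=0

0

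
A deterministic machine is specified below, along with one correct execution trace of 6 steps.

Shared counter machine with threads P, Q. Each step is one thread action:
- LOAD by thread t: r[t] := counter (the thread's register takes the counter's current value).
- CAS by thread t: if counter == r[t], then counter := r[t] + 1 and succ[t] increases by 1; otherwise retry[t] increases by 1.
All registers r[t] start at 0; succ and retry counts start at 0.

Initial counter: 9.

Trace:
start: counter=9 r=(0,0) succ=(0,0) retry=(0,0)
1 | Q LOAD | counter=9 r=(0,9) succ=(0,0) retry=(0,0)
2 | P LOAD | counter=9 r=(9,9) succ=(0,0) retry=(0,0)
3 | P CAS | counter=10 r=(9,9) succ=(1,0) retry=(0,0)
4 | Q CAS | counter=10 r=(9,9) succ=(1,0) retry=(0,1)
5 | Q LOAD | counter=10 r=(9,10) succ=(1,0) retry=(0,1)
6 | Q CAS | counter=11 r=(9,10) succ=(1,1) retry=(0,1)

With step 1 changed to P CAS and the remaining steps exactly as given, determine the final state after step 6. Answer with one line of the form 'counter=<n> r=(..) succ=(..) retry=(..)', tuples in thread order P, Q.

(re-executing from step 1 with the substitution; state before step 1: counter=9 r=(0,0) succ=(0,0) retry=(0,0))
1 | P CAS | counter=9 r=(0,0) succ=(0,0) retry=(1,0)
2 | P LOAD | counter=9 r=(9,0) succ=(0,0) retry=(1,0)
3 | P CAS | counter=10 r=(9,0) succ=(1,0) retry=(1,0)
4 | Q CAS | counter=10 r=(9,0) succ=(1,0) retry=(1,1)
5 | Q LOAD | counter=10 r=(9,10) succ=(1,0) retry=(1,1)
6 | Q CAS | counter=11 r=(9,10) succ=(1,1) retry=(1,1)

counter=11 r=(9,10) succ=(1,1) retry=(1,1)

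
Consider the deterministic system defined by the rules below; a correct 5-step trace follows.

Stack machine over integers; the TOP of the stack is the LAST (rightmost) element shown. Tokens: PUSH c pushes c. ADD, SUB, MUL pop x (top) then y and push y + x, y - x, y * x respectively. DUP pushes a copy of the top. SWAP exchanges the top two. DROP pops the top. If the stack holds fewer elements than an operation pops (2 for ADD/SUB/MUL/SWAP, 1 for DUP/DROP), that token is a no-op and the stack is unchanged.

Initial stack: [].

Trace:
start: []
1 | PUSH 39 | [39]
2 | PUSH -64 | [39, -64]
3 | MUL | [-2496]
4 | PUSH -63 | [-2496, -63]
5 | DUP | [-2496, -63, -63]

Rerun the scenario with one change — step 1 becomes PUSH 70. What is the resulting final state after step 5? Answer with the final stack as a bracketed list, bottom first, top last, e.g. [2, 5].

(re-executing from step 1 with the substitution; state before step 1: [])
1 | PUSH 70 | [70]
2 | PUSH -64 | [70, -64]
3 | MUL | [-4480]
4 | PUSH -63 | [-4480, -63]
5 | DUP | [-4480, -63, -63]

[-4480, -63, -63]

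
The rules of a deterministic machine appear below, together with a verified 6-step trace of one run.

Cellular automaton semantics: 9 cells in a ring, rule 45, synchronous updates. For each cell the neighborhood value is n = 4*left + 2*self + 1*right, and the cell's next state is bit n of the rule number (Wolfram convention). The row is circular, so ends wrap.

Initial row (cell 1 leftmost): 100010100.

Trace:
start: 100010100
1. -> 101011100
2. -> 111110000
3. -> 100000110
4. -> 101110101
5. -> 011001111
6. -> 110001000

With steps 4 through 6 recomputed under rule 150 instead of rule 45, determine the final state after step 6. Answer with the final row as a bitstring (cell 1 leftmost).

111001001

(re-executing steps 4..6 under rule 150; state before step 4: 100000110)
4. -> 110001000
5. -> 001011101
6. -> 111001001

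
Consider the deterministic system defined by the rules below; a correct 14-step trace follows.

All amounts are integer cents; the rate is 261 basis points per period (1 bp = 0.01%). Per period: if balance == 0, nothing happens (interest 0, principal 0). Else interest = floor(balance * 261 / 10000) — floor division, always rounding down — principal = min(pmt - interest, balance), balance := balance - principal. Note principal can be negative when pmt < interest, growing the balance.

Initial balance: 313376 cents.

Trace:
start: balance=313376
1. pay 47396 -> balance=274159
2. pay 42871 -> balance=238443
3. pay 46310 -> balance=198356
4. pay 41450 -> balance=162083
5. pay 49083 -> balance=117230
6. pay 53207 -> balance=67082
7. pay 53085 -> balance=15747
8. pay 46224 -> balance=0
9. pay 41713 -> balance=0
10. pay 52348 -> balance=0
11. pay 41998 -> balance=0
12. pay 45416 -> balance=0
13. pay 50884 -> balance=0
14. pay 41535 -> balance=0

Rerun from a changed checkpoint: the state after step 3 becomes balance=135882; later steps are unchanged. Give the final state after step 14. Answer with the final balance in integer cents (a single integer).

0

state after step 3 := balance=135882
4. pay 41450 -> balance=97978
5. pay 49083 -> balance=51452
6. pay 53207 -> balance=0
7. pay 53085 -> balance=0
8. pay 46224 -> balance=0
9. pay 41713 -> balance=0
10. pay 52348 -> balance=0
11. pay 41998 -> balance=0
12. pay 45416 -> balance=0
13. pay 50884 -> balance=0
14. pay 41535 -> balance=0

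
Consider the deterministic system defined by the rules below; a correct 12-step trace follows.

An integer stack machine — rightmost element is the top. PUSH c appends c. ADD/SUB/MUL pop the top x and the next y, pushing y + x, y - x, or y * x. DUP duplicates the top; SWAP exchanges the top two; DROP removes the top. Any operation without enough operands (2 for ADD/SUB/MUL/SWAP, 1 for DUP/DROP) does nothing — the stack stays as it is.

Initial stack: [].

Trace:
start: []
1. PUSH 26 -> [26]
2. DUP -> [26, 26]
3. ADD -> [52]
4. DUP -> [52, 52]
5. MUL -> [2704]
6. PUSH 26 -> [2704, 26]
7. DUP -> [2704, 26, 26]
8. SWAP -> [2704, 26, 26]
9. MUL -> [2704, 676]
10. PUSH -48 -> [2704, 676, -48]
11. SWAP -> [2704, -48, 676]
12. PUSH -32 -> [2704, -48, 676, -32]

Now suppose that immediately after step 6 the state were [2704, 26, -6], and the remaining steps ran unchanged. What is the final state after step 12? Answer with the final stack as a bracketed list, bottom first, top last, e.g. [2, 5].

[2704, 26, -48, 36, -32]

state after step 6 := [2704, 26, -6]
7. DUP -> [2704, 26, -6, -6]
8. SWAP -> [2704, 26, -6, -6]
9. MUL -> [2704, 26, 36]
10. PUSH -48 -> [2704, 26, 36, -48]
11. SWAP -> [2704, 26, -48, 36]
12. PUSH -32 -> [2704, 26, -48, 36, -32]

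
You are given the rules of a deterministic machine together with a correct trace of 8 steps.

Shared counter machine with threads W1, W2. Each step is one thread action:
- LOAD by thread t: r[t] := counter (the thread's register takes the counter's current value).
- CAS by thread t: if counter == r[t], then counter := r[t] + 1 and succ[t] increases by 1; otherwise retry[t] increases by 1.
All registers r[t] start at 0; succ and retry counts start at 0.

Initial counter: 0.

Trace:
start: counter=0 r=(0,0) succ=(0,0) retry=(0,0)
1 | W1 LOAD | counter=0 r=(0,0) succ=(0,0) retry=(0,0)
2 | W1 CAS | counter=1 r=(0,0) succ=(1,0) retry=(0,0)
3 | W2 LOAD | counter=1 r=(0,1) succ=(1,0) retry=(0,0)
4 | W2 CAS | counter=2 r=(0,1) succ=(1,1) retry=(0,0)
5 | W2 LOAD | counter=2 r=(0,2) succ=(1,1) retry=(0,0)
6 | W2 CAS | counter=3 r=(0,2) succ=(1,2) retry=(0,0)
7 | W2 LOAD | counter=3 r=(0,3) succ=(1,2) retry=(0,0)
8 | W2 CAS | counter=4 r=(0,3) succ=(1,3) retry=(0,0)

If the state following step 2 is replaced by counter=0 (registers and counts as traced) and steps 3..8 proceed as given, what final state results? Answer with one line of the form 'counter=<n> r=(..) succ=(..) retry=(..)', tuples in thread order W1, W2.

counter=3 r=(0,2) succ=(1,3) retry=(0,0)

state after step 2 := counter=0 r=(0,0) succ=(1,0) retry=(0,0)
3 | W2 LOAD | counter=0 r=(0,0) succ=(1,0) retry=(0,0)
4 | W2 CAS | counter=1 r=(0,0) succ=(1,1) retry=(0,0)
5 | W2 LOAD | counter=1 r=(0,1) succ=(1,1) retry=(0,0)
6 | W2 CAS | counter=2 r=(0,1) succ=(1,2) retry=(0,0)
7 | W2 LOAD | counter=2 r=(0,2) succ=(1,2) retry=(0,0)
8 | W2 CAS | counter=3 r=(0,2) succ=(1,3) retry=(0,0)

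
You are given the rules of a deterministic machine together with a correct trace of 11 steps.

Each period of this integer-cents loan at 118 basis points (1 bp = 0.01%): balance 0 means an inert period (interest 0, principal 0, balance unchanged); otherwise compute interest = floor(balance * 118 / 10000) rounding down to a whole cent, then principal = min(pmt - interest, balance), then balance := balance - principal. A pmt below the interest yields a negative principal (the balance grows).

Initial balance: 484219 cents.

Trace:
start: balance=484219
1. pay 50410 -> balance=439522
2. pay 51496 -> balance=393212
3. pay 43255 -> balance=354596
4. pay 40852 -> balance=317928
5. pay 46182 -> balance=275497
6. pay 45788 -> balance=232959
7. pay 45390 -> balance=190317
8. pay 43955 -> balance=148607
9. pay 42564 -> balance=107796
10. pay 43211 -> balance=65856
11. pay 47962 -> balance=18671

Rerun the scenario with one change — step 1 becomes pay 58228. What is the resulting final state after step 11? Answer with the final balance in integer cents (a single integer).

(re-executing from step 1 with the substitution; state before step 1: balance=484219)
1. pay 58228 -> balance=431704
2. pay 51496 -> balance=385302
3. pay 43255 -> balance=346593
4. pay 40852 -> balance=309830
5. pay 46182 -> balance=267303
6. pay 45788 -> balance=224669
7. pay 45390 -> balance=181930
8. pay 43955 -> balance=140121
9. pay 42564 -> balance=99210
10. pay 43211 -> balance=57169
11. pay 47962 -> balance=9881

9881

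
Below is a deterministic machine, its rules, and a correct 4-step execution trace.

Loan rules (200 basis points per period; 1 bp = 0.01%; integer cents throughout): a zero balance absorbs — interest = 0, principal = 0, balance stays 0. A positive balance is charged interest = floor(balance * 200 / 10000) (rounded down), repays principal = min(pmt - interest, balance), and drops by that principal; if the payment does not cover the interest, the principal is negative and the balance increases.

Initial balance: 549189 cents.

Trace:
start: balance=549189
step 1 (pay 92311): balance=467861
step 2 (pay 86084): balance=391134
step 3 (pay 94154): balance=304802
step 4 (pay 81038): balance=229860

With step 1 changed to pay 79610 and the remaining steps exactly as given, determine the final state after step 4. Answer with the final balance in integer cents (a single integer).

243338

(re-executing from step 1 with the substitution; state before step 1: balance=549189)
step 1 (pay 79610): balance=480562
step 2 (pay 86084): balance=404089
step 3 (pay 94154): balance=318016
step 4 (pay 81038): balance=243338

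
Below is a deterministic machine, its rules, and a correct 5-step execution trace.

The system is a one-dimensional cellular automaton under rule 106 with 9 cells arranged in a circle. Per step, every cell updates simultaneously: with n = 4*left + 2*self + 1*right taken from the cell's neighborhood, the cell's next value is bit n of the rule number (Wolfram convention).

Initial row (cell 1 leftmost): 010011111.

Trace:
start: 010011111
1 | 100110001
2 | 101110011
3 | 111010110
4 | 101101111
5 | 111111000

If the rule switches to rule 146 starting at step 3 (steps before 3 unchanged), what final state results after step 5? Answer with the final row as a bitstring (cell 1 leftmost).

(re-executing steps 3..5 under rule 146; state before step 3: 101110011)
3 | 000101101
4 | 101000000
5 | 000100001

000100001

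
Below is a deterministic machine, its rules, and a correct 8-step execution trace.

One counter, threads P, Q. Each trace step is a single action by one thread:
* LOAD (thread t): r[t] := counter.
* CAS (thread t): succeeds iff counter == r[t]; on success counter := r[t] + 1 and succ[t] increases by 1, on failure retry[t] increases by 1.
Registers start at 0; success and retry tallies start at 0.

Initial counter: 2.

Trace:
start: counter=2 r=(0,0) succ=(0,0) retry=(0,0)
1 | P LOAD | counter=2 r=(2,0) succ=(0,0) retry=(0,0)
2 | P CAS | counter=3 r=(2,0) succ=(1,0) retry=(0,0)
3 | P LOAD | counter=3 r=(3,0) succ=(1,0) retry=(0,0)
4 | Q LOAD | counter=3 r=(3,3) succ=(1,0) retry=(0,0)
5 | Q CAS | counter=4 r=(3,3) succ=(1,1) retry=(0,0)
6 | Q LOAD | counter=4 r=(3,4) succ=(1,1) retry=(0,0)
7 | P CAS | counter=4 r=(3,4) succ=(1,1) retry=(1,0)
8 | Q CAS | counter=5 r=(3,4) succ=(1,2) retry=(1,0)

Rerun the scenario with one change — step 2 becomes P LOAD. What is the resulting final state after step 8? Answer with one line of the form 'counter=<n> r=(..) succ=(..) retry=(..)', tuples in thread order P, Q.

counter=4 r=(2,3) succ=(0,2) retry=(1,0)

(re-executing from step 2 with the substitution; state before step 2: counter=2 r=(2,0) succ=(0,0) retry=(0,0))
2 | P LOAD | counter=2 r=(2,0) succ=(0,0) retry=(0,0)
3 | P LOAD | counter=2 r=(2,0) succ=(0,0) retry=(0,0)
4 | Q LOAD | counter=2 r=(2,2) succ=(0,0) retry=(0,0)
5 | Q CAS | counter=3 r=(2,2) succ=(0,1) retry=(0,0)
6 | Q LOAD | counter=3 r=(2,3) succ=(0,1) retry=(0,0)
7 | P CAS | counter=3 r=(2,3) succ=(0,1) retry=(1,0)
8 | Q CAS | counter=4 r=(2,3) succ=(0,2) retry=(1,0)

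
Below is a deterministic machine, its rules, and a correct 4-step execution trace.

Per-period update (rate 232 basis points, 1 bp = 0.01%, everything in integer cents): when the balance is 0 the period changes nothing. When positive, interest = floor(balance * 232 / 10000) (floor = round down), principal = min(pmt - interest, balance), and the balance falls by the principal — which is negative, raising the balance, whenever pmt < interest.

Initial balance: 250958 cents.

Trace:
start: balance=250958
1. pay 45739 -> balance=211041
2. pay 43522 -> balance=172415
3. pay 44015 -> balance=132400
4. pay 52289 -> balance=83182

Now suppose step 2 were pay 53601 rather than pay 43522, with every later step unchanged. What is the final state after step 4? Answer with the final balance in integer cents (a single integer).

72630

(re-executing from step 2 with the substitution; state before step 2: balance=211041)
2. pay 53601 -> balance=162336
3. pay 44015 -> balance=122087
4. pay 52289 -> balance=72630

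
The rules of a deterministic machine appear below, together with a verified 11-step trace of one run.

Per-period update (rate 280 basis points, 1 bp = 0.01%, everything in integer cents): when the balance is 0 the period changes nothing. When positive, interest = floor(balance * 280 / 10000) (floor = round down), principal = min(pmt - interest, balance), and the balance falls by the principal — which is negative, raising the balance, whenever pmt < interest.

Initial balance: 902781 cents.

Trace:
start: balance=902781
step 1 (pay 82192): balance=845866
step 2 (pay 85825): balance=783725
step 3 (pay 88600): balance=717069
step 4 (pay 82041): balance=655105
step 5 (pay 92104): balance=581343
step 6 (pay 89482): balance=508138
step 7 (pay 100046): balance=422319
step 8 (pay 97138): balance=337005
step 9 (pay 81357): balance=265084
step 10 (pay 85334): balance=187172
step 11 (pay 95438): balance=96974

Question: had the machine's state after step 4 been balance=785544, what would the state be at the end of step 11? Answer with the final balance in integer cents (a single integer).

255232

state after step 4 := balance=785544
step 5 (pay 92104): balance=715435
step 6 (pay 89482): balance=645985
step 7 (pay 100046): balance=564026
step 8 (pay 97138): balance=482680
step 9 (pay 81357): balance=414838
step 10 (pay 85334): balance=341119
step 11 (pay 95438): balance=255232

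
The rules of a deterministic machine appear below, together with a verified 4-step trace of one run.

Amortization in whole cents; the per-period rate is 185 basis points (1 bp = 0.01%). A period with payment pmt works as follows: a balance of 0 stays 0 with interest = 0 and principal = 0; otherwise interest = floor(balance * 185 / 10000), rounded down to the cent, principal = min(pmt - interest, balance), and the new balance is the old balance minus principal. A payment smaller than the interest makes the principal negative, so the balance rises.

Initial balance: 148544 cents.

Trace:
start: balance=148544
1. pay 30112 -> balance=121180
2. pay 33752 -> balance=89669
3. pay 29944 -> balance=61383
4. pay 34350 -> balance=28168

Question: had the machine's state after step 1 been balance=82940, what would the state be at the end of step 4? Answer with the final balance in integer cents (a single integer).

0

state after step 1 := balance=82940
2. pay 33752 -> balance=50722
3. pay 29944 -> balance=21716
4. pay 34350 -> balance=0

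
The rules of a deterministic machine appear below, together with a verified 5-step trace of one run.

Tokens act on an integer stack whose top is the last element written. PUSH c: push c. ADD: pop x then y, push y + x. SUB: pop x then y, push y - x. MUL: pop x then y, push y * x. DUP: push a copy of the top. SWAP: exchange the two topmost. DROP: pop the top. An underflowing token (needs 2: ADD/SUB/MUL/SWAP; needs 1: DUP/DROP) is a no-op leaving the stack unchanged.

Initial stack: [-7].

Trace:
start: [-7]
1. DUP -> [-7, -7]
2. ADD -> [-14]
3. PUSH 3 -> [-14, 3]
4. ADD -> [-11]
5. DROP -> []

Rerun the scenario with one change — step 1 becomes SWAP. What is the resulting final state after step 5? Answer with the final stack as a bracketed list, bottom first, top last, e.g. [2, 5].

(re-executing from step 1 with the substitution; state before step 1: [-7])
1. SWAP -> [-7]
2. ADD -> [-7]
3. PUSH 3 -> [-7, 3]
4. ADD -> [-4]
5. DROP -> []

[]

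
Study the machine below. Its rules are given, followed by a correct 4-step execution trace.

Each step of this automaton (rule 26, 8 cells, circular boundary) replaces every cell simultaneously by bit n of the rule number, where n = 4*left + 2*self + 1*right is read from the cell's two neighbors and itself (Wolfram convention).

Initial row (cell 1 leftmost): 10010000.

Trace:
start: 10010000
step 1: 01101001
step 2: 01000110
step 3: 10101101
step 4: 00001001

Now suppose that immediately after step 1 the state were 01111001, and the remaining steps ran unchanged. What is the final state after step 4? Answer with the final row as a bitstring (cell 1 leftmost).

00001001

state after step 1 := 01111001
step 2: 01000110
step 3: 10101101
step 4: 00001001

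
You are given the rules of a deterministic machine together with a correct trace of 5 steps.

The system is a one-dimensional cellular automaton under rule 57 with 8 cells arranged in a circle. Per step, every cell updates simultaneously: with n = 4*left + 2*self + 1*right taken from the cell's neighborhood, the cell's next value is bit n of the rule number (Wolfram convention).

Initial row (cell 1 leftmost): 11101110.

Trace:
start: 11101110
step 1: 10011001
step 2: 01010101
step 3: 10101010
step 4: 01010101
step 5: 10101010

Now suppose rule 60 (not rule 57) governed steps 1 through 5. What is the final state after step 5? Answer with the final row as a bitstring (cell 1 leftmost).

00000000

(re-executing steps 1..5 under rule 60; state before step 1: 11101110)
step 1: 10011001
step 2: 01010101
step 3: 11111111
step 4: 00000000
step 5: 00000000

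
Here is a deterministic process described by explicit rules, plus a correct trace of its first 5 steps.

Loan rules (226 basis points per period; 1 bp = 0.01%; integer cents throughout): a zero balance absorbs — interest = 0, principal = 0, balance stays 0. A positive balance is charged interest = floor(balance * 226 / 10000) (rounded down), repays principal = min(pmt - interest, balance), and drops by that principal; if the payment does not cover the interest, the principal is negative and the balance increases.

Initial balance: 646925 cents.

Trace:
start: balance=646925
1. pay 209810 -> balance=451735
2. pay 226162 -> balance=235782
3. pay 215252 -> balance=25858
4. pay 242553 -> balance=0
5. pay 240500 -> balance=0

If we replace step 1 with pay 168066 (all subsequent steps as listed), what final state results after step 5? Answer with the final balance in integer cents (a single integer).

(re-executing from step 1 with the substitution; state before step 1: balance=646925)
1. pay 168066 -> balance=493479
2. pay 226162 -> balance=278469
3. pay 215252 -> balance=69510
4. pay 242553 -> balance=0
5. pay 240500 -> balance=0

0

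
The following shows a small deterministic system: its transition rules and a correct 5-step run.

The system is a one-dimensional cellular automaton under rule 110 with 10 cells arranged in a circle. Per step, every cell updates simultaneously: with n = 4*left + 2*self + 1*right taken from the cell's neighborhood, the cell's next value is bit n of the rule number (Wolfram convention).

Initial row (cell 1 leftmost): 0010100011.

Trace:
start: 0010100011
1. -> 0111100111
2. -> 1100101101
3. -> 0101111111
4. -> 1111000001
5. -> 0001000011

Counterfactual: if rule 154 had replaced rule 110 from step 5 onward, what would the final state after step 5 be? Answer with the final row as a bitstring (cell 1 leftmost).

(re-executing step 5 under rule 154; state before step 5: 1111000001)
5. -> 1110100011

1110100011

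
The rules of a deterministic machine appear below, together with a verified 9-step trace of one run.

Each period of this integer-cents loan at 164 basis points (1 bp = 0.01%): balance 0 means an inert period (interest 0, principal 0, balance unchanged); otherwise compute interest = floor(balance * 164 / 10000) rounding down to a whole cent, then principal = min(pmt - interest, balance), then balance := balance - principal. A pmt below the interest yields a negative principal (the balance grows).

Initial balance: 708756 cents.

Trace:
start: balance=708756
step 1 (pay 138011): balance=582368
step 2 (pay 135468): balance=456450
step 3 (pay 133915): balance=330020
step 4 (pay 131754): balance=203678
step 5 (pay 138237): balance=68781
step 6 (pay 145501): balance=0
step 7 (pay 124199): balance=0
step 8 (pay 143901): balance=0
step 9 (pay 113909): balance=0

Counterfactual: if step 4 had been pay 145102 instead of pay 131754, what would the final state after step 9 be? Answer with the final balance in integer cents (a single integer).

(re-executing from step 4 with the substitution; state before step 4: balance=330020)
step 4 (pay 145102): balance=190330
step 5 (pay 138237): balance=55214
step 6 (pay 145501): balance=0
step 7 (pay 124199): balance=0
step 8 (pay 143901): balance=0
step 9 (pay 113909): balance=0

0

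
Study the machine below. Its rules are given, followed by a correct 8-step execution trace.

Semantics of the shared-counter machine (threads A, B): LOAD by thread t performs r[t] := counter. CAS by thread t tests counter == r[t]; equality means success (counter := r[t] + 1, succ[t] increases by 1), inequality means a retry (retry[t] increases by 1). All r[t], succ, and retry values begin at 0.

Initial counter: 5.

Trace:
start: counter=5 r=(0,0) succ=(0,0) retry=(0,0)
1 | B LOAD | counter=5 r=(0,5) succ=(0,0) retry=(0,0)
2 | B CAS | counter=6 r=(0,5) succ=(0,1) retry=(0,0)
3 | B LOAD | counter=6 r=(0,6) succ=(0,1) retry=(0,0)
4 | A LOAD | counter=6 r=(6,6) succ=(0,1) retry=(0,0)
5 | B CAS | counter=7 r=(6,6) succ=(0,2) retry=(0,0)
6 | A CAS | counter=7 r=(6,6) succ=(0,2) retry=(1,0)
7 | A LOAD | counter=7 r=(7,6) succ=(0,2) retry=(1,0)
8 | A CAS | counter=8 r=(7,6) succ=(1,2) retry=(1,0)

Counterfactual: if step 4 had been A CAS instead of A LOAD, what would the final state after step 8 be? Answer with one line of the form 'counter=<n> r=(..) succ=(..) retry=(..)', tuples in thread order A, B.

(re-executing from step 4 with the substitution; state before step 4: counter=6 r=(0,6) succ=(0,1) retry=(0,0))
4 | A CAS | counter=6 r=(0,6) succ=(0,1) retry=(1,0)
5 | B CAS | counter=7 r=(0,6) succ=(0,2) retry=(1,0)
6 | A CAS | counter=7 r=(0,6) succ=(0,2) retry=(2,0)
7 | A LOAD | counter=7 r=(7,6) succ=(0,2) retry=(2,0)
8 | A CAS | counter=8 r=(7,6) succ=(1,2) retry=(2,0)

counter=8 r=(7,6) succ=(1,2) retry=(2,0)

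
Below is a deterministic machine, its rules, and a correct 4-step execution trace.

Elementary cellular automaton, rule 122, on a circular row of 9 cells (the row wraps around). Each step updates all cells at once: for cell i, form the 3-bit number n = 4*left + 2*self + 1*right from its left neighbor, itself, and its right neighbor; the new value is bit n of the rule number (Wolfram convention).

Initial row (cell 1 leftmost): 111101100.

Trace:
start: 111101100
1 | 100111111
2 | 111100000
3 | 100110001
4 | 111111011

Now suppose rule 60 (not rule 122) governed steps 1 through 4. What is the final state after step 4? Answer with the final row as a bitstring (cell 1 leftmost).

001110010

(re-executing steps 1..4 under rule 60; state before step 1: 111101100)
1 | 100011010
2 | 110010111
3 | 001011100
4 | 001110010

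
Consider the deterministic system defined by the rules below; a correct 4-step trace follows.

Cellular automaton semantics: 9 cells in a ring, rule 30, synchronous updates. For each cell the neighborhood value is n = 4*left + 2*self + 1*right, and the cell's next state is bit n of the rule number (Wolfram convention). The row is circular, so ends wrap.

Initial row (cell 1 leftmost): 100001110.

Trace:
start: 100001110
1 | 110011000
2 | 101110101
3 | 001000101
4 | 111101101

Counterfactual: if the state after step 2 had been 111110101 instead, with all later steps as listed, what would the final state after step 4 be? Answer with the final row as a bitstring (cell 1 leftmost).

state after step 2 := 111110101
3 | 000000101
4 | 100001101

100001101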